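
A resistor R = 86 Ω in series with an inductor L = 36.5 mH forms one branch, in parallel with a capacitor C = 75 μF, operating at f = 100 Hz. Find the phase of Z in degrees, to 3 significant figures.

-76.2°

ω = 2πf = 628.3 rad/s
X_L = ωL = 22.9 Ω
X_C = 1/(ωC) = 21.2 Ω
Branch 1 (R+jX_L): Z₁ = 86.0 + j22.9 Ω, |Z₁| = 89.0 Ω
Branch 2 (−jX_C): Z₂ = −j21.2 Ω
Parallel: Z = Z₁Z₂/(Z₁+Z₂), |Z| = 22.0 Ω, ∠Z = -76.2°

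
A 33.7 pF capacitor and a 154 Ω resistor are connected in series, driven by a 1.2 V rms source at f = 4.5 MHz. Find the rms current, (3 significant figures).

1.13 mA

ω = 2πf = 2.827e+07 rad/s
X_C = 1/(ωC) = 1050 Ω
Z = 154 − j1050 Ω
|Z| = √(154² + 1050²) = 1060 Ω
I = V/|Z| = 1.2/1060 = 1.13 mA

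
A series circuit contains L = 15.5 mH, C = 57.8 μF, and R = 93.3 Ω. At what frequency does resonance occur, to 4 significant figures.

ω₀ = 1/√(LC) = 1/√(0.0155 × 5.78e-05) = 1057 rad/s
f₀ = ω₀/(2π) = 168.1 Hz

168.1 Hz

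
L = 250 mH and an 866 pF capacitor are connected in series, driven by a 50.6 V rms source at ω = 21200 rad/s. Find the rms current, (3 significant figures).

X_L = ωL = 5300 Ω
X_C = 1/(ωC) = 54500 Ω
Net reactance X = X_L − X_C = -49200 Ω
Z = − j49200 Ω
|Z| = √(0² + 49200²) = 49200 Ω
I = V/|Z| = 50.6/49200 = 1.03 mA

1.03 mA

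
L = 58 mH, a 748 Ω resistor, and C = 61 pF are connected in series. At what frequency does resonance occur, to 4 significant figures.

84.61 kHz

ω₀ = 1/√(LC) = 1/√(0.058 × 6.1e-11) = 531600 rad/s
f₀ = ω₀/(2π) = 84.61 kHz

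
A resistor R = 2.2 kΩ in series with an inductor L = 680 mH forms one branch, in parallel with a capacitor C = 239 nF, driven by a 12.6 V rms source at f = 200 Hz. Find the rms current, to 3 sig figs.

5.31 mA

ω = 2πf = 1257 rad/s
X_L = ωL = 855 Ω
X_C = 1/(ωC) = 3330 Ω
Branch 1 (R+jX_L): Z₁ = 2200 + j855 Ω, |Z₁| = 2360 Ω
Branch 2 (−jX_C): Z₂ = −j3330 Ω
Parallel: Z = Z₁Z₂/(Z₁+Z₂), |Z| = 2370 Ω, ∠Z = -20.4°
I = V/|Z| = 12.6/2370 = 5.31 mA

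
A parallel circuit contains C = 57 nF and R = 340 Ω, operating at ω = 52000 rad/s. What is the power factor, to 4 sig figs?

0.7044

X_C = 1/(ωC) = 337.4 Ω
Parallel: admittances add. Y = 1/R + jωC
Y = (0.002941 + j0.002964) S
|Y| = 0.004176 S → |Z| = 1/|Y| = 239.5 Ω, ∠Z = −∠Y = -45.22°
cos φ = cos(-45.22°) = 0.7044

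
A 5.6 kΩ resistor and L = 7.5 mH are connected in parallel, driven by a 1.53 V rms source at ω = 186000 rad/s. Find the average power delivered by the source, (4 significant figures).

X_L = ωL = 1395 Ω
Parallel: admittances add. Y = 1/R + 1/(jωL)
Y = (0.0001786 − j0.0007168) S
|Y| = 0.0007388 S → |Z| = 1/|Y| = 1354 Ω, ∠Z = −∠Y = 76.01°
I = V/|Z| = 1.130 mA
P = VI cos φ = 1.53 × 0.001130 × cos(76.01°) = 418.0 μW

418.0 μW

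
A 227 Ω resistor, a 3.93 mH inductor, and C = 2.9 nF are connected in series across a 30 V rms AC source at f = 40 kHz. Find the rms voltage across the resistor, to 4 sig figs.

ω = 2πf = 251300 rad/s
X_L = ωL = 987.7 Ω
X_C = 1/(ωC) = 1372 Ω
Net reactance X = X_L − X_C = -384.3 Ω
Z = 227.0 − j384.3 Ω
|Z| = √(227.0² + 384.3²) = 446.3 Ω
I = V/|Z| = 67.21 mA
V_R = I·|Z_R| = 0.06721 × 227.0 = 15.26 V

15.26 V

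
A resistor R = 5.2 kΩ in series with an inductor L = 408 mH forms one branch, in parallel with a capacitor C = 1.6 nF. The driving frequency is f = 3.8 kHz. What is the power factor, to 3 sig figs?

0.715

ω = 2πf = 23880 rad/s
X_L = ωL = 9740 Ω
X_C = 1/(ωC) = 26200 Ω
Branch 1 (R+jX_L): Z₁ = 5200 + j9740 Ω, |Z₁| = 11000 Ω
Branch 2 (−jX_C): Z₂ = −j26200 Ω
Parallel: Z = Z₁Z₂/(Z₁+Z₂), |Z| = 16800 Ω, ∠Z = 44.3°
cos φ = cos(44.3°) = 0.715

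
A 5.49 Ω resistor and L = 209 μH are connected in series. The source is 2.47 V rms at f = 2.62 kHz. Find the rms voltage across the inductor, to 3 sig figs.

ω = 2πf = 16460 rad/s
X_L = ωL = 3.44 Ω
Z = 5.49 + j3.44 Ω
|Z| = √(5.49² + 3.44²) = 6.48 Ω
I = V/|Z| = 381 mA
V_L = I·|Z_L| = 0.381 × 3.44 = 1.31 V

1.31 V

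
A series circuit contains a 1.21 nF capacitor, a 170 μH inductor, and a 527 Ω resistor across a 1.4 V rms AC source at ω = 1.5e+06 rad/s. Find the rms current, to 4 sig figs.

X_L = ωL = 255.0 Ω
X_C = 1/(ωC) = 551.0 Ω
Net reactance X = X_L − X_C = -296.0 Ω
Z = 527.0 − j296.0 Ω
|Z| = √(527.0² + 296.0²) = 604.4 Ω
I = V/|Z| = 1.4/604.4 = 2.316 mA

2.316 mA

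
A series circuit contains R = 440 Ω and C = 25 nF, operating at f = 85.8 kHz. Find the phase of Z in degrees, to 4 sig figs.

ω = 2πf = 539100 rad/s
X_C = 1/(ωC) = 74.20 Ω
Z = 440.0 − j74.20 Ω
|Z| = √(440.0² + 74.20²) = 446.2 Ω
∠Z = arctan(-74.20/440.0) = -9.572°

-9.572°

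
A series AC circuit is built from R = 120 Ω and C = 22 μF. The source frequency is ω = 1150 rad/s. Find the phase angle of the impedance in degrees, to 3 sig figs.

X_C = 1/(ωC) = 39.5 Ω
Z = 120 − j39.5 Ω
|Z| = √(120² + 39.5²) = 126 Ω
∠Z = arctan(-39.5/120) = -18.2°

-18.2°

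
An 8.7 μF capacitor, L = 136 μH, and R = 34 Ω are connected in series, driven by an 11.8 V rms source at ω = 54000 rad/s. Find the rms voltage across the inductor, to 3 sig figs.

2.52 V

X_L = ωL = 7.34 Ω
X_C = 1/(ωC) = 2.13 Ω
Net reactance X = X_L − X_C = 5.22 Ω
Z = 34.0 + j5.22 Ω
|Z| = √(34.0² + 5.22²) = 34.4 Ω
I = V/|Z| = 343 mA
V_L = I·|Z_L| = 0.343 × 7.34 = 2.52 V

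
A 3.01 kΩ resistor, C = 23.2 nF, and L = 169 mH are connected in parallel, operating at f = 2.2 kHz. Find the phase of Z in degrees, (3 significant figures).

17.9°

ω = 2πf = 13820 rad/s
X_L = ωL = 2340 Ω
X_C = 1/(ωC) = 3120 Ω
Parallel: admittances add. Y = 1/R + 1/(jωL) + jωC
Y = (0.000332 − j0.000107) S
|Y| = 0.000349 S → |Z| = 1/|Y| = 2860 Ω, ∠Z = −∠Y = 17.9°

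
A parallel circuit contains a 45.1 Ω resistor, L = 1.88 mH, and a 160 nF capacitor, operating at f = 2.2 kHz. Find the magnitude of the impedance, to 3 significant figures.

23.5 Ω

ω = 2πf = 13820 rad/s
X_L = ωL = 26.0 Ω
X_C = 1/(ωC) = 452 Ω
Parallel: admittances add. Y = 1/R + 1/(jωL) + jωC
Y = (0.0222 − j0.0363) S
|Y| = 0.0425 S → |Z| = 1/|Y| = 23.5 Ω, ∠Z = −∠Y = 58.6°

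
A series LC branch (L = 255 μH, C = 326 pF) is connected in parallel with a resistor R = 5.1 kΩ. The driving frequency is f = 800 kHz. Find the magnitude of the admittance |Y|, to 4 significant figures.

1.502 mS

ω = 2πf = 5.027e+06 rad/s
X_L = ωL = 1282 Ω
X_C = 1/(ωC) = 610.3 Ω
Branch 1: Z₁ = R = 5100 Ω
Branch 2 (series LC): Z₂ = j(X_L − X_C) = j671.5 Ω
Parallel: Z = Z₁Z₂/(Z₁+Z₂), |Z| = 665.8 Ω, ∠Z = 82.50°
|Y| = 1/|Z| = 1.502 mS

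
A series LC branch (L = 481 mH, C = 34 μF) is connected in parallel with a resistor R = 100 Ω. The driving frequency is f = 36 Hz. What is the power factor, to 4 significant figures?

ω = 2πf = 226.2 rad/s
X_L = ωL = 108.8 Ω
X_C = 1/(ωC) = 130.0 Ω
Branch 1: Z₁ = R = 100.0 Ω
Branch 2 (series LC): Z₂ = j(X_L − X_C) = −j21.23 Ω
Parallel: Z = Z₁Z₂/(Z₁+Z₂), |Z| = 20.77 Ω, ∠Z = -78.01°
cos φ = cos(-78.01°) = 0.2077

0.2077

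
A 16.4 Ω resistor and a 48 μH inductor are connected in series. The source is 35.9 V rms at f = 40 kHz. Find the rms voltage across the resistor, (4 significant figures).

28.92 V

ω = 2πf = 251300 rad/s
X_L = ωL = 12.06 Ω
Z = 16.40 + j12.06 Ω
|Z| = √(16.40² + 12.06²) = 20.36 Ω
I = V/|Z| = 1.763 A
V_R = I·|Z_R| = 1.763 × 16.40 = 28.92 V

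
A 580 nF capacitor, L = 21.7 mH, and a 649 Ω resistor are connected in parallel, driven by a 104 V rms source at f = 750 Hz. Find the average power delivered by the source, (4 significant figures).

16.67 W

ω = 2πf = 4712 rad/s
X_L = ωL = 102.3 Ω
X_C = 1/(ωC) = 365.9 Ω
Parallel: admittances add. Y = 1/R + 1/(jωL) + jωC
Y = (0.001541 − j0.007046) S
|Y| = 0.007212 S → |Z| = 1/|Y| = 138.6 Ω, ∠Z = −∠Y = 77.66°
I = V/|Z| = 750.1 mA
P = VI cos φ = 104 × 0.7501 × cos(77.66°) = 16.67 W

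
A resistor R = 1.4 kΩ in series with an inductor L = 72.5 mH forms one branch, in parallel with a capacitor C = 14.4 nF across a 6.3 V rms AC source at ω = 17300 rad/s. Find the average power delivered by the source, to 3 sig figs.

15.7 mW

X_L = ωL = 1250 Ω
X_C = 1/(ωC) = 4010 Ω
Branch 1 (R+jX_L): Z₁ = 1400 + j1250 Ω, |Z₁| = 1880 Ω
Branch 2 (−jX_C): Z₂ = −j4010 Ω
Parallel: Z = Z₁Z₂/(Z₁+Z₂), |Z| = 2440 Ω, ∠Z = 15.0°
I = V/|Z| = 2.58 mA
P = VI cos φ = 6.3 × 0.00258 × cos(15.0°) = 15.7 mW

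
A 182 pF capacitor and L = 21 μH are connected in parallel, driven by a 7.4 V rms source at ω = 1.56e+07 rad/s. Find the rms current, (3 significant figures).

1.58 mA

X_L = ωL = 328 Ω
X_C = 1/(ωC) = 352 Ω
Parallel: admittances add. Y = 1/(jωL) + jωC
Y = (0 − j0.000213) S
|Y| = 0.000213 S → |Z| = 1/|Y| = 4690 Ω, ∠Z = −∠Y = 90.0°
I = V/|Z| = 7.4/4690 = 1.58 mA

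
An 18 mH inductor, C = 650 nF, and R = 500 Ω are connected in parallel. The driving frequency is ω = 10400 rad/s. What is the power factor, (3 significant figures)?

0.816

X_L = ωL = 187 Ω
X_C = 1/(ωC) = 148 Ω
Parallel: admittances add. Y = 1/R + 1/(jωL) + jωC
Y = (0.00200 + j0.00142) S
|Y| = 0.00245 S → |Z| = 1/|Y| = 408 Ω, ∠Z = −∠Y = -35.3°
cos φ = cos(-35.3°) = 0.816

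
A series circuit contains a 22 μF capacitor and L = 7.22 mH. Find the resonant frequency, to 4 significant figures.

ω₀ = 1/√(LC) = 1/√(0.00722 × 2.2e-05) = 2509 rad/s
f₀ = ω₀/(2π) = 399.3 Hz

399.3 Hz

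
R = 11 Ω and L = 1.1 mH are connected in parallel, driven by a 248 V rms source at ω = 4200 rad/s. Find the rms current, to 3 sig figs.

58.2 A

X_L = ωL = 4.62 Ω
Parallel: admittances add. Y = 1/R + 1/(jωL)
Y = (0.0909 − j0.216) S
|Y| = 0.235 S → |Z| = 1/|Y| = 4.26 Ω, ∠Z = −∠Y = 67.2°
I = V/|Z| = 248/4.26 = 58.2 A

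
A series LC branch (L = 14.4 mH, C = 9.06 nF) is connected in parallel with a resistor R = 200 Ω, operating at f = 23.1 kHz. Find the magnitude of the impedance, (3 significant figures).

198 Ω

ω = 2πf = 145100 rad/s
X_L = ωL = 2090 Ω
X_C = 1/(ωC) = 760 Ω
Branch 1: Z₁ = R = 200 Ω
Branch 2 (series LC): Z₂ = j(X_L − X_C) = j1330 Ω
Parallel: Z = Z₁Z₂/(Z₁+Z₂), |Z| = 198 Ω, ∠Z = 8.55°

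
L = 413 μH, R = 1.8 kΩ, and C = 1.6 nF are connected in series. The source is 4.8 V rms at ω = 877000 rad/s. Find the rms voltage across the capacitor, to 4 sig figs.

X_L = ωL = 362.2 Ω
X_C = 1/(ωC) = 712.7 Ω
Net reactance X = X_L − X_C = -350.5 Ω
Z = 1800 − j350.5 Ω
|Z| = √(1800² + 350.5²) = 1834 Ω
I = V/|Z| = 2.618 mA
V_C = I·|Z_C| = 0.002618 × 712.7 = 1.865 V

1.865 V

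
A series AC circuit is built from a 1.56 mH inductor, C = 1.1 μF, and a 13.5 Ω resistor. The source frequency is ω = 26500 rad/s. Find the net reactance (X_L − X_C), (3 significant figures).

7.03 Ω

X_L = ωL = 41.3 Ω
X_C = 1/(ωC) = 34.3 Ω
X = 41.3 − 34.3 = 7.03 Ω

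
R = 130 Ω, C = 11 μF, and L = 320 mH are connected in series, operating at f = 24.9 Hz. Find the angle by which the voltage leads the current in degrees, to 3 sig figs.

-76.2°

ω = 2πf = 156.5 rad/s
X_L = ωL = 50.1 Ω
X_C = 1/(ωC) = 581 Ω
Net reactance X = X_L − X_C = -531 Ω
Z = 130 − j531 Ω
|Z| = √(130² + 531²) = 547 Ω
∠Z = arctan(-531/130) = -76.2°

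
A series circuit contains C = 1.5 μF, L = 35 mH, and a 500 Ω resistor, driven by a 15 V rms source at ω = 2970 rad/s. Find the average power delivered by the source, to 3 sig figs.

X_L = ωL = 104 Ω
X_C = 1/(ωC) = 224 Ω
Net reactance X = X_L − X_C = -121 Ω
Z = 500 − j121 Ω
|Z| = √(500² + 121²) = 514 Ω
∠Z = arctan(-121/500) = -13.6°
I = V/|Z| = 29.2 mA
P = VI cos φ = 15 × 0.0292 × cos(-13.6°) = 425 mW

425 mW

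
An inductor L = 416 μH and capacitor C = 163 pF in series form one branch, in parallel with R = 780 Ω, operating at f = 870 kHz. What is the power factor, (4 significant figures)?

ω = 2πf = 5.466e+06 rad/s
X_L = ωL = 2274 Ω
X_C = 1/(ωC) = 1122 Ω
Branch 1: Z₁ = R = 780.0 Ω
Branch 2 (series LC): Z₂ = j(X_L − X_C) = j1152 Ω
Parallel: Z = Z₁Z₂/(Z₁+Z₂), |Z| = 645.8 Ω, ∠Z = 34.11°
cos φ = cos(34.11°) = 0.8280

0.8280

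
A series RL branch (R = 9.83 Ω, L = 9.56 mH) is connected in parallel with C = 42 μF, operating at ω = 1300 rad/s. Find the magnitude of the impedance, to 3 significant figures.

25.3 Ω

X_L = ωL = 12.4 Ω
X_C = 1/(ωC) = 18.3 Ω
Branch 1 (R+jX_L): Z₁ = 9.83 + j12.4 Ω, |Z₁| = 15.8 Ω
Branch 2 (−jX_C): Z₂ = −j18.3 Ω
Parallel: Z = Z₁Z₂/(Z₁+Z₂), |Z| = 25.3 Ω, ∠Z = -7.43°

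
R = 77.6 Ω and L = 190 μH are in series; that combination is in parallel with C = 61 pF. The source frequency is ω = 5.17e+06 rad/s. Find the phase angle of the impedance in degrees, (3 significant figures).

83.5°

X_L = ωL = 982 Ω
X_C = 1/(ωC) = 3170 Ω
Branch 1 (R+jX_L): Z₁ = 77.6 + j982 Ω, |Z₁| = 985 Ω
Branch 2 (−jX_C): Z₂ = −j3170 Ω
Parallel: Z = Z₁Z₂/(Z₁+Z₂), |Z| = 1430 Ω, ∠Z = 83.5°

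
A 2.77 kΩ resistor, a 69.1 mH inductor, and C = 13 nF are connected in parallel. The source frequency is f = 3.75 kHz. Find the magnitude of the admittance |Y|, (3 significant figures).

474 μS

ω = 2πf = 23560 rad/s
X_L = ωL = 1630 Ω
X_C = 1/(ωC) = 3260 Ω
Parallel: admittances add. Y = 1/R + 1/(jωL) + jωC
Y = (0.000361 − j0.000308) S
|Y| = 0.000474 S → |Z| = 1/|Y| = 2110 Ω, ∠Z = −∠Y = 40.5°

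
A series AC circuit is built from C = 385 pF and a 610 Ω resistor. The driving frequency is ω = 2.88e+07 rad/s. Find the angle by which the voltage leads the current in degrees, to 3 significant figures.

X_C = 1/(ωC) = 90.2 Ω
Z = 610 − j90.2 Ω
|Z| = √(610² + 90.2²) = 617 Ω
∠Z = arctan(-90.2/610) = -8.41°

-8.41°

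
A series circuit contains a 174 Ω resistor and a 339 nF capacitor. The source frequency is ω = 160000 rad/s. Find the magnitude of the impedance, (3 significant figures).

175 Ω

X_C = 1/(ωC) = 18.4 Ω
Z = 174 − j18.4 Ω
|Z| = √(174² + 18.4²) = 175 Ω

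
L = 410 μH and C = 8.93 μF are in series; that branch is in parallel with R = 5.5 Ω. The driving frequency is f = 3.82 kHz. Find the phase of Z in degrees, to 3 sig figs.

46.7°

ω = 2πf = 24000 rad/s
X_L = ωL = 9.84 Ω
X_C = 1/(ωC) = 4.67 Ω
Branch 1: Z₁ = R = 5.50 Ω
Branch 2 (series LC): Z₂ = j(X_L − X_C) = j5.18 Ω
Parallel: Z = Z₁Z₂/(Z₁+Z₂), |Z| = 3.77 Ω, ∠Z = 46.7°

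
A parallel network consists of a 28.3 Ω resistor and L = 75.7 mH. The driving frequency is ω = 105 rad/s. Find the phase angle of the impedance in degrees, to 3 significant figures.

X_L = ωL = 7.95 Ω
Parallel: admittances add. Y = 1/R + 1/(jωL)
Y = (0.0353 − j0.126) S
|Y| = 0.131 S → |Z| = 1/|Y| = 7.65 Ω, ∠Z = −∠Y = 74.3°

74.3°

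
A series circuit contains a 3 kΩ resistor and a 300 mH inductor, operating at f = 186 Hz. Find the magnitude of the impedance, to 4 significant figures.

3020 Ω

ω = 2πf = 1169 rad/s
X_L = ωL = 350.6 Ω
Z = 3000 + j350.6 Ω
|Z| = √(3000² + 350.6²) = 3020 Ω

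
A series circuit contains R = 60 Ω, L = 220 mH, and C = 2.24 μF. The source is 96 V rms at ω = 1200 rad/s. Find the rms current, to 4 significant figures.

776.9 mA

X_L = ωL = 264.0 Ω
X_C = 1/(ωC) = 372.0 Ω
Net reactance X = X_L − X_C = -108.0 Ω
Z = 60.00 − j108.0 Ω
|Z| = √(60.00² + 108.0²) = 123.6 Ω
I = V/|Z| = 96/123.6 = 776.9 mA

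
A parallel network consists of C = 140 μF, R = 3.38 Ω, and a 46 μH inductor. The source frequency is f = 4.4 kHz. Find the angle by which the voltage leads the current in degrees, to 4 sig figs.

ω = 2πf = 27650 rad/s
X_L = ωL = 1.272 Ω
X_C = 1/(ωC) = 0.2584 Ω
Parallel: admittances add. Y = 1/R + 1/(jωL) + jωC
Y = (0.2959 + j3.084) S
|Y| = 3.098 S → |Z| = 1/|Y| = 0.3228 Ω, ∠Z = −∠Y = -84.52°

-84.52°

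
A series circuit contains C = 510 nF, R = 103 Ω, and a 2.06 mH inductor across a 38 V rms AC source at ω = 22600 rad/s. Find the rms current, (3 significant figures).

X_L = ωL = 46.6 Ω
X_C = 1/(ωC) = 86.8 Ω
Net reactance X = X_L − X_C = -40.2 Ω
Z = 103 − j40.2 Ω
|Z| = √(103² + 40.2²) = 111 Ω
I = V/|Z| = 38/111 = 344 mA

344 mA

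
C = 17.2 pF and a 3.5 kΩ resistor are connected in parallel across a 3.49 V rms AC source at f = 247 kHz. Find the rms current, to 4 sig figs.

ω = 2πf = 1.552e+06 rad/s
X_C = 1/(ωC) = 37460 Ω
Parallel: admittances add. Y = 1/R + jωC
Y = (0.0002857 + j2.669e-05) S
|Y| = 0.0002870 S → |Z| = 1/|Y| = 3485 Ω, ∠Z = −∠Y = -5.337°
I = V/|Z| = 3.49/3485 = 1.001 mA

1.001 mA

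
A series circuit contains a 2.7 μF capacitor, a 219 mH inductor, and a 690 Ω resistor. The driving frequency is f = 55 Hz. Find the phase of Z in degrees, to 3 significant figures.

ω = 2πf = 345.6 rad/s
X_L = ωL = 75.7 Ω
X_C = 1/(ωC) = 1070 Ω
Net reactance X = X_L − X_C = -996 Ω
Z = 690 − j996 Ω
|Z| = √(690² + 996²) = 1210 Ω
∠Z = arctan(-996/690) = -55.3°

-55.3°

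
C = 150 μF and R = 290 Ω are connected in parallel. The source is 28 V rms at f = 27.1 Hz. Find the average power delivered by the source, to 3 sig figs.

2.70 W

ω = 2πf = 170.3 rad/s
X_C = 1/(ωC) = 39.2 Ω
Parallel: admittances add. Y = 1/R + jωC
Y = (0.00345 + j0.0255) S
|Y| = 0.0258 S → |Z| = 1/|Y| = 38.8 Ω, ∠Z = −∠Y = -82.3°
I = V/|Z| = 722 mA
P = VI cos φ = 28 × 0.722 × cos(-82.3°) = 2.70 W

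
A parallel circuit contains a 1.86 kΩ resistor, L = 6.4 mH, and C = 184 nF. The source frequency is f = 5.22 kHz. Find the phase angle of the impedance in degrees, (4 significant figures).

ω = 2πf = 32800 rad/s
X_L = ωL = 209.9 Ω
X_C = 1/(ωC) = 165.7 Ω
Parallel: admittances add. Y = 1/R + 1/(jωL) + jωC
Y = (0.0005376 + j0.001271) S
|Y| = 0.001380 S → |Z| = 1/|Y| = 724.7 Ω, ∠Z = −∠Y = -67.07°

-67.07°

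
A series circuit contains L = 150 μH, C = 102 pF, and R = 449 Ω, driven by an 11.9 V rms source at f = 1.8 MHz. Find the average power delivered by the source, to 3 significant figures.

ω = 2πf = 1.131e+07 rad/s
X_L = ωL = 1700 Ω
X_C = 1/(ωC) = 867 Ω
Net reactance X = X_L − X_C = 830 Ω
Z = 449 + j830 Ω
|Z| = √(449² + 830²) = 943 Ω
∠Z = arctan(830/449) = 61.6°
I = V/|Z| = 12.6 mA
P = VI cos φ = 11.9 × 0.0126 × cos(61.6°) = 71.5 mW

71.5 mW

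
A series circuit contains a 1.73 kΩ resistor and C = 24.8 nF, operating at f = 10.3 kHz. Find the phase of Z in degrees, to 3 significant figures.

-19.8°

ω = 2πf = 64720 rad/s
X_C = 1/(ωC) = 623 Ω
Z = 1730 − j623 Ω
|Z| = √(1730² + 623²) = 1840 Ω
∠Z = arctan(-623/1730) = -19.8°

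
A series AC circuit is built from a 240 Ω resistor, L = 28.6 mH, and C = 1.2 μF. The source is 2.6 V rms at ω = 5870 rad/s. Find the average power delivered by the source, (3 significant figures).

27.8 mW

X_L = ωL = 168 Ω
X_C = 1/(ωC) = 142 Ω
Net reactance X = X_L − X_C = 25.9 Ω
Z = 240 + j25.9 Ω
|Z| = √(240² + 25.9²) = 241 Ω
∠Z = arctan(25.9/240) = 6.16°
I = V/|Z| = 10.8 mA
P = VI cos φ = 2.6 × 0.0108 × cos(6.16°) = 27.8 mW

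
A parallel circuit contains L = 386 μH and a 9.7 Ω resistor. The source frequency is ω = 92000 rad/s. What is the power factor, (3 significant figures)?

X_L = ωL = 35.5 Ω
Parallel: admittances add. Y = 1/R + 1/(jωL)
Y = (0.103 − j0.0282) S
|Y| = 0.107 S → |Z| = 1/|Y| = 9.36 Ω, ∠Z = −∠Y = 15.3°
cos φ = cos(15.3°) = 0.965

0.965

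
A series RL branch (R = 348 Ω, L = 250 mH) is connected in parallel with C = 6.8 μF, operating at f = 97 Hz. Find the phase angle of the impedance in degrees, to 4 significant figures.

-52.02°

ω = 2πf = 609.5 rad/s
X_L = ωL = 152.4 Ω
X_C = 1/(ωC) = 241.3 Ω
Branch 1 (R+jX_L): Z₁ = 348.0 + j152.4 Ω, |Z₁| = 379.9 Ω
Branch 2 (−jX_C): Z₂ = −j241.3 Ω
Parallel: Z = Z₁Z₂/(Z₁+Z₂), |Z| = 255.2 Ω, ∠Z = -52.02°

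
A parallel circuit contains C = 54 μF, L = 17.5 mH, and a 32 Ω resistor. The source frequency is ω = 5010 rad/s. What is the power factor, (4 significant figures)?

X_L = ωL = 87.68 Ω
X_C = 1/(ωC) = 3.696 Ω
Parallel: admittances add. Y = 1/R + 1/(jωL) + jωC
Y = (0.03125 + j0.2591) S
|Y| = 0.2610 S → |Z| = 1/|Y| = 3.831 Ω, ∠Z = −∠Y = -83.12°
cos φ = cos(-83.12°) = 0.1197

0.1197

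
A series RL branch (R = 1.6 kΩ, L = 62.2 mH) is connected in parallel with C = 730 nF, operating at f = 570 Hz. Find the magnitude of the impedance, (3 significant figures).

ω = 2πf = 3581 rad/s
X_L = ωL = 223 Ω
X_C = 1/(ωC) = 382 Ω
Branch 1 (R+jX_L): Z₁ = 1600 + j223 Ω, |Z₁| = 1620 Ω
Branch 2 (−jX_C): Z₂ = −j382 Ω
Parallel: Z = Z₁Z₂/(Z₁+Z₂), |Z| = 384 Ω, ∠Z = -76.4°

384 Ω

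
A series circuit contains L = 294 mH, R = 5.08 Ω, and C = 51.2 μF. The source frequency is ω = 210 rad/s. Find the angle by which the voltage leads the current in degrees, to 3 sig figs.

X_L = ωL = 61.7 Ω
X_C = 1/(ωC) = 93.0 Ω
Net reactance X = X_L − X_C = -31.3 Ω
Z = 5.08 − j31.3 Ω
|Z| = √(5.08² + 31.3²) = 31.7 Ω
∠Z = arctan(-31.3/5.08) = -80.8°

-80.8°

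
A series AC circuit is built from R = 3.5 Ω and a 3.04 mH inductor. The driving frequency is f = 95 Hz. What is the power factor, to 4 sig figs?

0.8878

ω = 2πf = 596.9 rad/s
X_L = ωL = 1.815 Ω
Z = 3.500 + j1.815 Ω
|Z| = √(3.500² + 1.815²) = 3.942 Ω
∠Z = arctan(1.815/3.500) = 27.40°
cos φ = cos(27.40°) = 0.8878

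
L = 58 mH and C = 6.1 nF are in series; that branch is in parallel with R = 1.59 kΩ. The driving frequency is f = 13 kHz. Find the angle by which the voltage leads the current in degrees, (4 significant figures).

30.21°

ω = 2πf = 81680 rad/s
X_L = ωL = 4738 Ω
X_C = 1/(ωC) = 2007 Ω
Branch 1: Z₁ = R = 1590 Ω
Branch 2 (series LC): Z₂ = j(X_L − X_C) = j2731 Ω
Parallel: Z = Z₁Z₂/(Z₁+Z₂), |Z| = 1374 Ω, ∠Z = 30.21°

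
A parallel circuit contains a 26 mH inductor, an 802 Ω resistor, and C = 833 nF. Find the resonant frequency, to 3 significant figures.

1.08 kHz

ω₀ = 1/√(LC) = 1/√(0.026 × 8.33e-07) = 6795 rad/s
f₀ = ω₀/(2π) = 1.08 kHz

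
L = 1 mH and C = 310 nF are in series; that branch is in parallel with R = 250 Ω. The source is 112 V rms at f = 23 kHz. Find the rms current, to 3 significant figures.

ω = 2πf = 144500 rad/s
X_L = ωL = 145 Ω
X_C = 1/(ωC) = 22.3 Ω
Branch 1: Z₁ = R = 250 Ω
Branch 2 (series LC): Z₂ = j(X_L − X_C) = j122 Ω
Parallel: Z = Z₁Z₂/(Z₁+Z₂), |Z| = 110 Ω, ∠Z = 64.0°
I = V/|Z| = 112/110 = 1.02 A

1.02 A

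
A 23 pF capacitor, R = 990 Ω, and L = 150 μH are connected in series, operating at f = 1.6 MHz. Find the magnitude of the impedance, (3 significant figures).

2990 Ω

ω = 2πf = 1.005e+07 rad/s
X_L = ωL = 1510 Ω
X_C = 1/(ωC) = 4320 Ω
Net reactance X = X_L − X_C = -2820 Ω
Z = 990 − j2820 Ω
|Z| = √(990² + 2820²) = 2990 Ω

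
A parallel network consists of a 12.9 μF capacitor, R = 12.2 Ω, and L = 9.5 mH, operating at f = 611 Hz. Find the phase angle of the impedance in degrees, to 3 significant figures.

-15.1°

ω = 2πf = 3839 rad/s
X_L = ωL = 36.5 Ω
X_C = 1/(ωC) = 20.2 Ω
Parallel: admittances add. Y = 1/R + 1/(jωL) + jωC
Y = (0.0820 + j0.0221) S
|Y| = 0.0849 S → |Z| = 1/|Y| = 11.8 Ω, ∠Z = −∠Y = -15.1°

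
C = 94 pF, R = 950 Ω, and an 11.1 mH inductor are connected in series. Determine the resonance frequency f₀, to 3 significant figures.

156 kHz

ω₀ = 1/√(LC) = 1/√(0.0111 × 9.4e-11) = 979000 rad/s
f₀ = ω₀/(2π) = 156 kHz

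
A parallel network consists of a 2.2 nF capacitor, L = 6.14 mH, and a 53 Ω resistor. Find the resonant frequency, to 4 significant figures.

ω₀ = 1/√(LC) = 1/√(0.00614 × 2.2e-09) = 272100 rad/s
f₀ = ω₀/(2π) = 43.30 kHz

43.30 kHz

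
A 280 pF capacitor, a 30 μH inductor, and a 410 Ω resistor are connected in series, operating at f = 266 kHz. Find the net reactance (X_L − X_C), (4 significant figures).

-2087 Ω

ω = 2πf = 1.671e+06 rad/s
X_L = ωL = 50.14 Ω
X_C = 1/(ωC) = 2137 Ω
X = 50.14 − 2137 = -2087 Ω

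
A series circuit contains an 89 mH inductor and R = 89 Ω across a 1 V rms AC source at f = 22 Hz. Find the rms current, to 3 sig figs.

ω = 2πf = 138.2 rad/s
X_L = ωL = 12.3 Ω
Z = 89.0 + j12.3 Ω
|Z| = √(89.0² + 12.3²) = 89.8 Ω
I = V/|Z| = 1/89.8 = 11.1 mA

11.1 mA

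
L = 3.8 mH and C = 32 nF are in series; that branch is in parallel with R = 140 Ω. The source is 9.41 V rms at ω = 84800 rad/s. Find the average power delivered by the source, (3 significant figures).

X_L = ωL = 322 Ω
X_C = 1/(ωC) = 369 Ω
Branch 1: Z₁ = R = 140 Ω
Branch 2 (series LC): Z₂ = j(X_L − X_C) = −j46.3 Ω
Parallel: Z = Z₁Z₂/(Z₁+Z₂), |Z| = 43.9 Ω, ∠Z = -71.7°
I = V/|Z| = 214 mA
P = VI cos φ = 9.41 × 0.214 × cos(-71.7°) = 632 mW

632 mW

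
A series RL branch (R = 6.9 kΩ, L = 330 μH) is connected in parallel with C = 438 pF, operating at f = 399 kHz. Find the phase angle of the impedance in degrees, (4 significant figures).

-82.47°

ω = 2πf = 2.507e+06 rad/s
X_L = ωL = 827.3 Ω
X_C = 1/(ωC) = 910.7 Ω
Branch 1 (R+jX_L): Z₁ = 6900 + j827.3 Ω, |Z₁| = 6949 Ω
Branch 2 (−jX_C): Z₂ = −j910.7 Ω
Parallel: Z = Z₁Z₂/(Z₁+Z₂), |Z| = 917.2 Ω, ∠Z = -82.47°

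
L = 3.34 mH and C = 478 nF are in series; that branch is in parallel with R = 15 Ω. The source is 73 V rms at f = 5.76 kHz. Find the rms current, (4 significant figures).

ω = 2πf = 36190 rad/s
X_L = ωL = 120.9 Ω
X_C = 1/(ωC) = 57.81 Ω
Branch 1: Z₁ = R = 15.00 Ω
Branch 2 (series LC): Z₂ = j(X_L − X_C) = j63.07 Ω
Parallel: Z = Z₁Z₂/(Z₁+Z₂), |Z| = 14.59 Ω, ∠Z = 13.38°
I = V/|Z| = 73/14.59 = 5.002 A

5.002 A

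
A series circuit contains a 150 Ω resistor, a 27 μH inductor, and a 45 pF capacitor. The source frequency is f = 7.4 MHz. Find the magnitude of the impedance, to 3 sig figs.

792 Ω

ω = 2πf = 4.65e+07 rad/s
X_L = ωL = 1260 Ω
X_C = 1/(ωC) = 478 Ω
Net reactance X = X_L − X_C = 777 Ω
Z = 150 + j777 Ω
|Z| = √(150² + 777²) = 792 Ω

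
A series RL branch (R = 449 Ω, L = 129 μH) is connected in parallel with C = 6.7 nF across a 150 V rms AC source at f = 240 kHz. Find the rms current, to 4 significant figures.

1.422 A

ω = 2πf = 1.508e+06 rad/s
X_L = ωL = 194.5 Ω
X_C = 1/(ωC) = 98.98 Ω
Branch 1 (R+jX_L): Z₁ = 449.0 + j194.5 Ω, |Z₁| = 489.3 Ω
Branch 2 (−jX_C): Z₂ = −j98.98 Ω
Parallel: Z = Z₁Z₂/(Z₁+Z₂), |Z| = 105.5 Ω, ∠Z = -78.59°
I = V/|Z| = 150/105.5 = 1.422 A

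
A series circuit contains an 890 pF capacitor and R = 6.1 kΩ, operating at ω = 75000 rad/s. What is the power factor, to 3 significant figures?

0.377

X_C = 1/(ωC) = 15000 Ω
Z = 6100 − j15000 Ω
|Z| = √(6100² + 15000²) = 16200 Ω
∠Z = arctan(-15000/6100) = -67.8°
cos φ = cos(-67.8°) = 0.377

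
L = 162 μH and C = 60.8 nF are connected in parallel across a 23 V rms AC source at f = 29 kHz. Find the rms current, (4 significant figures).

524.4 mA

ω = 2πf = 182200 rad/s
X_L = ωL = 29.52 Ω
X_C = 1/(ωC) = 90.26 Ω
Parallel: admittances add. Y = 1/(jωL) + jωC
Y = (0 − j0.02280) S
|Y| = 0.02280 S → |Z| = 1/|Y| = 43.86 Ω, ∠Z = −∠Y = 90.00°
I = V/|Z| = 23/43.86 = 524.4 mA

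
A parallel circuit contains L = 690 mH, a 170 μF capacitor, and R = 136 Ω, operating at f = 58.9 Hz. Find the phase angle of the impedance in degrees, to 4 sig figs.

-82.90°

ω = 2πf = 370.1 rad/s
X_L = ωL = 255.4 Ω
X_C = 1/(ωC) = 15.89 Ω
Parallel: admittances add. Y = 1/R + 1/(jωL) + jωC
Y = (0.007353 + j0.05900) S
|Y| = 0.05945 S → |Z| = 1/|Y| = 16.82 Ω, ∠Z = −∠Y = -82.90°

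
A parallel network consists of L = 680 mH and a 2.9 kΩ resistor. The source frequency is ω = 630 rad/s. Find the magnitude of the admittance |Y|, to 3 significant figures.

X_L = ωL = 428 Ω
Parallel: admittances add. Y = 1/R + 1/(jωL)
Y = (0.000345 − j0.00233) S
|Y| = 0.00236 S → |Z| = 1/|Y| = 424 Ω, ∠Z = −∠Y = 81.6°

2.36 mS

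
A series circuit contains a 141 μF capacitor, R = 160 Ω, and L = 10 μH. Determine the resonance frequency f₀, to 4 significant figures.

ω₀ = 1/√(LC) = 1/√(1e-05 × 0.000141) = 26630 rad/s
f₀ = ω₀/(2π) = 4.238 kHz

4.238 kHz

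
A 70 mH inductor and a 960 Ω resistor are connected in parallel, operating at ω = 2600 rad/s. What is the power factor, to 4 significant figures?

0.1863

X_L = ωL = 182.0 Ω
Parallel: admittances add. Y = 1/R + 1/(jωL)
Y = (0.001042 − j0.005495) S
|Y| = 0.005592 S → |Z| = 1/|Y| = 178.8 Ω, ∠Z = −∠Y = 79.27°
cos φ = cos(79.27°) = 0.1863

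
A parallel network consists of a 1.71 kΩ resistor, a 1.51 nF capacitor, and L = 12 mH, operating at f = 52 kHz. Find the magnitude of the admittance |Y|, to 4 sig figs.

ω = 2πf = 326700 rad/s
X_L = ωL = 3921 Ω
X_C = 1/(ωC) = 2027 Ω
Parallel: admittances add. Y = 1/R + 1/(jωL) + jωC
Y = (0.0005848 + j0.0002383) S
|Y| = 0.0006315 S → |Z| = 1/|Y| = 1584 Ω, ∠Z = −∠Y = -22.17°

631.5 μS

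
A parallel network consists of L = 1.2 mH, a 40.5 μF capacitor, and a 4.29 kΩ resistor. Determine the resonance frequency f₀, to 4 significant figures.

ω₀ = 1/√(LC) = 1/√(0.0012 × 4.05e-05) = 4536 rad/s
f₀ = ω₀/(2π) = 721.9 Hz

721.9 Hz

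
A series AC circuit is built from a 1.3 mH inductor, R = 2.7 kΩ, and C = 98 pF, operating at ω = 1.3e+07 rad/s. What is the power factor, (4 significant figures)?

X_L = ωL = 16900 Ω
X_C = 1/(ωC) = 784.9 Ω
Net reactance X = X_L − X_C = 16120 Ω
Z = 2700 + j16120 Ω
|Z| = √(2700² + 16120²) = 16340 Ω
∠Z = arctan(16120/2700) = 80.49°
cos φ = cos(80.49°) = 0.1652

0.1652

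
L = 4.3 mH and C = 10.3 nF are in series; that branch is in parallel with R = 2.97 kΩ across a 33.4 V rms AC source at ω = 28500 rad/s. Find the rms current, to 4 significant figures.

X_L = ωL = 122.5 Ω
X_C = 1/(ωC) = 3407 Ω
Branch 1: Z₁ = R = 2970 Ω
Branch 2 (series LC): Z₂ = j(X_L − X_C) = −j3284 Ω
Parallel: Z = Z₁Z₂/(Z₁+Z₂), |Z| = 2203 Ω, ∠Z = -42.13°
I = V/|Z| = 33.4/2203 = 15.16 mA

15.16 mA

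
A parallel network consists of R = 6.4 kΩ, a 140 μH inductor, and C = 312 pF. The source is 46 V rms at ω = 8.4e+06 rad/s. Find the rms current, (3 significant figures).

81.8 mA

X_L = ωL = 1180 Ω
X_C = 1/(ωC) = 382 Ω
Parallel: admittances add. Y = 1/R + 1/(jωL) + jωC
Y = (0.000156 + j0.00177) S
|Y| = 0.00178 S → |Z| = 1/|Y| = 563 Ω, ∠Z = −∠Y = -85.0°
I = V/|Z| = 46/563 = 81.8 mA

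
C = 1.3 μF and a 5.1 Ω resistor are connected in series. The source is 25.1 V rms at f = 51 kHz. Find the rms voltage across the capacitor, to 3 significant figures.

10.7 V

ω = 2πf = 320400 rad/s
X_C = 1/(ωC) = 2.40 Ω
Z = 5.10 − j2.40 Ω
|Z| = √(5.10² + 2.40²) = 5.64 Ω
I = V/|Z| = 4.45 A
V_C = I·|Z_C| = 4.45 × 2.40 = 10.7 V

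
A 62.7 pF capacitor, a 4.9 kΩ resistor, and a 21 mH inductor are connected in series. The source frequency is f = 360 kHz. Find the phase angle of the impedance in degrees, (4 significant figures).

ω = 2πf = 2.262e+06 rad/s
X_L = ωL = 47500 Ω
X_C = 1/(ωC) = 7051 Ω
Net reactance X = X_L − X_C = 40450 Ω
Z = 4900 + j40450 Ω
|Z| = √(4900² + 40450²) = 40750 Ω
∠Z = arctan(40450/4900) = 83.09°

83.09°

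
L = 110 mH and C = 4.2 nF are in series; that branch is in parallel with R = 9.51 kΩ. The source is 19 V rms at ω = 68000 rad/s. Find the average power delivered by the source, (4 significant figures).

X_L = ωL = 7480 Ω
X_C = 1/(ωC) = 3501 Ω
Branch 1: Z₁ = R = 9510 Ω
Branch 2 (series LC): Z₂ = j(X_L − X_C) = j3979 Ω
Parallel: Z = Z₁Z₂/(Z₁+Z₂), |Z| = 3670 Ω, ∠Z = 67.30°
I = V/|Z| = 5.177 mA
P = VI cos φ = 19 × 0.005177 × cos(67.30°) = 37.96 mW

37.96 mW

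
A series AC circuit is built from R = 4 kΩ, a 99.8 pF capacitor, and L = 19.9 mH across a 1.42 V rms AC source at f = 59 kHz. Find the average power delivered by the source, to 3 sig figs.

20.1 μW

ω = 2πf = 370700 rad/s
X_L = ωL = 7380 Ω
X_C = 1/(ωC) = 27000 Ω
Net reactance X = X_L − X_C = -19700 Ω
Z = 4000 − j19700 Ω
|Z| = √(4000² + 19700²) = 20100 Ω
∠Z = arctan(-19700/4000) = -78.5°
I = V/|Z| = 70.8 μA
P = VI cos φ = 1.42 × 7.08e-05 × cos(-78.5°) = 20.1 μW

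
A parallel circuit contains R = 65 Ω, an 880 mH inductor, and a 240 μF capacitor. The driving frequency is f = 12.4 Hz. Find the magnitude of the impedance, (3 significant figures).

62.8 Ω

ω = 2πf = 77.91 rad/s
X_L = ωL = 68.6 Ω
X_C = 1/(ωC) = 53.5 Ω
Parallel: admittances add. Y = 1/R + 1/(jωL) + jωC
Y = (0.0154 + j0.00411) S
|Y| = 0.0159 S → |Z| = 1/|Y| = 62.8 Ω, ∠Z = −∠Y = -15.0°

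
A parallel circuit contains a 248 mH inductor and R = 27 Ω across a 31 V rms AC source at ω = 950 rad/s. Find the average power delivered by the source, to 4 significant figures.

35.59 W

X_L = ωL = 235.6 Ω
Parallel: admittances add. Y = 1/R + 1/(jωL)
Y = (0.03704 − j0.004244) S
|Y| = 0.03728 S → |Z| = 1/|Y| = 26.82 Ω, ∠Z = −∠Y = 6.538°
I = V/|Z| = 1.156 A
P = VI cos φ = 31 × 1.156 × cos(6.538°) = 35.59 W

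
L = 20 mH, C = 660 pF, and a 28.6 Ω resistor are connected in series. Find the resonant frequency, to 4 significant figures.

ω₀ = 1/√(LC) = 1/√(0.02 × 6.6e-10) = 275200 rad/s
f₀ = ω₀/(2π) = 43.81 kHz

43.81 kHz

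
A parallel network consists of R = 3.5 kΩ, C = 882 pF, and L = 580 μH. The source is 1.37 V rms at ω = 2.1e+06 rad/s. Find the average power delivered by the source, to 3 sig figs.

536 μW

X_L = ωL = 1220 Ω
X_C = 1/(ωC) = 540 Ω
Parallel: admittances add. Y = 1/R + 1/(jωL) + jωC
Y = (0.000286 + j0.00103) S
|Y| = 0.00107 S → |Z| = 1/|Y| = 935 Ω, ∠Z = −∠Y = -74.5°
I = V/|Z| = 1.47 mA
P = VI cos φ = 1.37 × 0.00147 × cos(-74.5°) = 536 μW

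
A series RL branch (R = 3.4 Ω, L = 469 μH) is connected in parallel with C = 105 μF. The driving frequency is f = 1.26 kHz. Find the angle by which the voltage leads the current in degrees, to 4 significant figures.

ω = 2πf = 7917 rad/s
X_L = ωL = 3.713 Ω
X_C = 1/(ωC) = 1.203 Ω
Branch 1 (R+jX_L): Z₁ = 3.400 + j3.713 Ω, |Z₁| = 5.035 Ω
Branch 2 (−jX_C): Z₂ = −j1.203 Ω
Parallel: Z = Z₁Z₂/(Z₁+Z₂), |Z| = 1.433 Ω, ∠Z = -78.92°

-78.92°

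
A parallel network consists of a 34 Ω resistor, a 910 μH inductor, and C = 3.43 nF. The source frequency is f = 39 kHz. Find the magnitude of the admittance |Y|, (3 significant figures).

ω = 2πf = 245000 rad/s
X_L = ωL = 223 Ω
X_C = 1/(ωC) = 1190 Ω
Parallel: admittances add. Y = 1/R + 1/(jωL) + jωC
Y = (0.0294 − j0.00364) S
|Y| = 0.0296 S → |Z| = 1/|Y| = 33.7 Ω, ∠Z = −∠Y = 7.06°

29.6 mS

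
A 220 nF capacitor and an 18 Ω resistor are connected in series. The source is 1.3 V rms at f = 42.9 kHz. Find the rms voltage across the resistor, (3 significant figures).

0.949 V

ω = 2πf = 269500 rad/s
X_C = 1/(ωC) = 16.9 Ω
Z = 18.0 − j16.9 Ω
|Z| = √(18.0² + 16.9²) = 24.7 Ω
I = V/|Z| = 52.7 mA
V_R = I·|Z_R| = 0.0527 × 18.0 = 0.949 V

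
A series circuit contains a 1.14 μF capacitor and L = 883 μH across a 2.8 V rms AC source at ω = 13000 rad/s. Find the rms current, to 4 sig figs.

X_L = ωL = 11.48 Ω
X_C = 1/(ωC) = 67.48 Ω
Net reactance X = X_L − X_C = -56.00 Ω
Z = − j56.00 Ω
|Z| = √(0² + 56.00²) = 56.00 Ω
I = V/|Z| = 2.8/56.00 = 50.00 mA

50.00 mA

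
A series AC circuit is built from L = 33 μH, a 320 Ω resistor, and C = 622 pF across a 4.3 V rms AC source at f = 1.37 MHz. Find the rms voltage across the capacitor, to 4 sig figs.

2.401 V

ω = 2πf = 8.608e+06 rad/s
X_L = ωL = 284.1 Ω
X_C = 1/(ωC) = 186.8 Ω
Net reactance X = X_L − X_C = 97.29 Ω
Z = 320.0 + j97.29 Ω
|Z| = √(320.0² + 97.29²) = 334.5 Ω
I = V/|Z| = 12.86 mA
V_C = I·|Z_C| = 0.01286 × 186.8 = 2.401 V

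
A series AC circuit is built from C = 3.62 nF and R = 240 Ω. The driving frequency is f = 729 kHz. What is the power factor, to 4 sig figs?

ω = 2πf = 4.58e+06 rad/s
X_C = 1/(ωC) = 60.31 Ω
Z = 240.0 − j60.31 Ω
|Z| = √(240.0² + 60.31²) = 247.5 Ω
∠Z = arctan(-60.31/240.0) = -14.11°
cos φ = cos(-14.11°) = 0.9698

0.9698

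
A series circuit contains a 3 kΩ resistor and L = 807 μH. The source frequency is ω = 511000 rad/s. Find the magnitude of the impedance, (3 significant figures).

X_L = ωL = 412 Ω
Z = 3000 + j412 Ω
|Z| = √(3000² + 412²) = 3030 Ω

3030 Ω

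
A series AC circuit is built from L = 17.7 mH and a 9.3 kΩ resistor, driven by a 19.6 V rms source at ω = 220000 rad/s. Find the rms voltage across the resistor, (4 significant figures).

18.08 V

X_L = ωL = 3894 Ω
Z = 9300 + j3894 Ω
|Z| = √(9300² + 3894²) = 10080 Ω
I = V/|Z| = 1.944 mA
V_R = I·|Z_R| = 0.001944 × 9300 = 18.08 V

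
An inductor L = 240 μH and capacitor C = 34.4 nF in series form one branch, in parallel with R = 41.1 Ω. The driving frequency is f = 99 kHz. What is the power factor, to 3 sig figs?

ω = 2πf = 622000 rad/s
X_L = ωL = 149 Ω
X_C = 1/(ωC) = 46.7 Ω
Branch 1: Z₁ = R = 41.1 Ω
Branch 2 (series LC): Z₂ = j(X_L − X_C) = j103 Ω
Parallel: Z = Z₁Z₂/(Z₁+Z₂), |Z| = 38.2 Ω, ∠Z = 21.8°
cos φ = cos(21.8°) = 0.928

0.928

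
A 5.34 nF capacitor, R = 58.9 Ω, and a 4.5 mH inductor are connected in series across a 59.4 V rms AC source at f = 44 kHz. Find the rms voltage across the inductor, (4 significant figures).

ω = 2πf = 276500 rad/s
X_L = ωL = 1244 Ω
X_C = 1/(ωC) = 677.4 Ω
Net reactance X = X_L − X_C = 566.7 Ω
Z = 58.90 + j566.7 Ω
|Z| = √(58.90² + 566.7²) = 569.8 Ω
I = V/|Z| = 104.3 mA
V_L = I·|Z_L| = 0.1043 × 1244 = 129.7 V

129.7 V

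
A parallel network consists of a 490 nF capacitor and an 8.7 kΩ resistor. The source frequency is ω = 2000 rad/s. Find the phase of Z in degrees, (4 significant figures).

-83.31°

X_C = 1/(ωC) = 1020 Ω
Parallel: admittances add. Y = 1/R + jωC
Y = (0.0001149 + j0.0009800) S
|Y| = 0.0009867 S → |Z| = 1/|Y| = 1013 Ω, ∠Z = −∠Y = -83.31°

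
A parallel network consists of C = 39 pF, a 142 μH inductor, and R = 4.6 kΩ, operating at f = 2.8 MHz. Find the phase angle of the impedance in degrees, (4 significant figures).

ω = 2πf = 1.759e+07 rad/s
X_L = ωL = 2498 Ω
X_C = 1/(ωC) = 1457 Ω
Parallel: admittances add. Y = 1/R + 1/(jωL) + jωC
Y = (0.0002174 + j0.0002858) S
|Y| = 0.0003591 S → |Z| = 1/|Y| = 2785 Ω, ∠Z = −∠Y = -52.75°

-52.75°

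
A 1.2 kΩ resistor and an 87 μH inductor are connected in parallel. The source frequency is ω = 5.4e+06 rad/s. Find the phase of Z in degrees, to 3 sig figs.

X_L = ωL = 470 Ω
Parallel: admittances add. Y = 1/R + 1/(jωL)
Y = (0.000833 − j0.00213) S
|Y| = 0.00229 S → |Z| = 1/|Y| = 437 Ω, ∠Z = −∠Y = 68.6°

68.6°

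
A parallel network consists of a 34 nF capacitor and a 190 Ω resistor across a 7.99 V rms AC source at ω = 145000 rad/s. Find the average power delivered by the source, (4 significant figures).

X_C = 1/(ωC) = 202.8 Ω
Parallel: admittances add. Y = 1/R + jωC
Y = (0.005263 + j0.004930) S
|Y| = 0.007211 S → |Z| = 1/|Y| = 138.7 Ω, ∠Z = −∠Y = -43.13°
I = V/|Z| = 57.62 mA
P = VI cos φ = 7.99 × 0.05762 × cos(-43.13°) = 336.0 mW

336.0 mW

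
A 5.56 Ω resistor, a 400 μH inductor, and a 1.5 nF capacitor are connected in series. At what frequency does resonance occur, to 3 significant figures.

ω₀ = 1/√(LC) = 1/√(0.0004 × 1.5e-09) = 1.291e+06 rad/s
f₀ = ω₀/(2π) = 205 kHz

205 kHz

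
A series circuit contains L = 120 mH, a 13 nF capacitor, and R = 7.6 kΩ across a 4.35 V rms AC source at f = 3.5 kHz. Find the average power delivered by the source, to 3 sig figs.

ω = 2πf = 21990 rad/s
X_L = ωL = 2640 Ω
X_C = 1/(ωC) = 3500 Ω
Net reactance X = X_L − X_C = -859 Ω
Z = 7600 − j859 Ω
|Z| = √(7600² + 859²) = 7650 Ω
∠Z = arctan(-859/7600) = -6.45°
I = V/|Z| = 569 μA
P = VI cos φ = 4.35 × 0.000569 × cos(-6.45°) = 2.46 mW

2.46 mW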